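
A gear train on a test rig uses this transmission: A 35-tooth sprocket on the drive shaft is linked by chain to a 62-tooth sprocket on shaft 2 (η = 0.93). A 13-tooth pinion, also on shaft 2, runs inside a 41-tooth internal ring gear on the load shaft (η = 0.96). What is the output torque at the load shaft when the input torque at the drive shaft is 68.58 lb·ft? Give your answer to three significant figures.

Chain: ratio = 62/35 = 1.7714; torque at shaft 2 = 68.58 × 1.7714 × 0.93 = 112.98 lb·ft.
Internal gear: ratio = 41/13 = 3.1538; torque at the load shaft = 112.98 × 3.1538 × 0.96 = 342.07 lb·ft.

342 lb·ft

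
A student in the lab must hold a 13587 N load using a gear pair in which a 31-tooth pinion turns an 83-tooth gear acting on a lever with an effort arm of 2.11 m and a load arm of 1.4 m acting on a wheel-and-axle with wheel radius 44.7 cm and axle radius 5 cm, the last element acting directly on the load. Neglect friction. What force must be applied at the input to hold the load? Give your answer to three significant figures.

377 N

Gear pair MA = 83/31 = 2.6774.
Lever MA = effort arm / load arm = 2.11/1.4 = 1.5071.
Wheel-and-axle MA = R/r = 44.7/5 = 8.94.
Combined ideal MA = 2.6774 × 1.5071 × 8.94 = 36.075.
Effort = load / MA = 13587 / 36.075 = 376.63 N.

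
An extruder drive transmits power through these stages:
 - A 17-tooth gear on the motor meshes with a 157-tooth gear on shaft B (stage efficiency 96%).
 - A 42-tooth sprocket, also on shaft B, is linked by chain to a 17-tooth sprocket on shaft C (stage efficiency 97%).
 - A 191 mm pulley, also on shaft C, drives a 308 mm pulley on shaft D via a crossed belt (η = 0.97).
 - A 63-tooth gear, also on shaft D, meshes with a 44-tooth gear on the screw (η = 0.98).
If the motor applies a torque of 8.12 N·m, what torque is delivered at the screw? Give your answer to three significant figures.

30.3 N·m

gear mesh 157/17 = 9.2353 → τ = 8.12·9.2353·0.96 = 71.991 N·m
chain 17/42 = 0.40476 → τ = 71.991·0.40476·0.97 = 28.265 N·m
belt 308/191 = 1.6126 → τ = 28.265·1.6126·0.97 = 44.212 N·m
gear mesh 44/63 = 0.69841 → τ = 44.212·0.69841·0.98 = 30.261 N·m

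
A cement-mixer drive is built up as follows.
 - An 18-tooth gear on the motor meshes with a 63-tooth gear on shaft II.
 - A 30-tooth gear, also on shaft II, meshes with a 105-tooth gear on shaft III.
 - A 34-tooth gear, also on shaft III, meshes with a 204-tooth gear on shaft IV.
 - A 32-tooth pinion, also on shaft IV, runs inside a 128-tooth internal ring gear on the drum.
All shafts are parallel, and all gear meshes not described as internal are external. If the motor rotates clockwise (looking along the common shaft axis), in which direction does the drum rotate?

counterclockwise

the motor → shaft II: external mesh, 1 reversal → CCW.
shaft II → shaft III: external mesh, 1 reversal → CW.
shaft III → shaft IV: external mesh, 1 reversal → CCW.
shaft IV → the drum: internal mesh, same direction → CCW.
3 reversals in total — an odd number — so the drum turns opposite to the motor.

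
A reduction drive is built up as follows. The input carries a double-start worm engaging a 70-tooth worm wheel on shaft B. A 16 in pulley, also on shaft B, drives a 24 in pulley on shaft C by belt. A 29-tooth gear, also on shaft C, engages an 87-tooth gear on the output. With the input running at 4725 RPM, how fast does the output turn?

Worm: ratio = 70/2 = 35, so shaft B turns at 4725 / 35 = 135 RPM.
Belt: ratio = 24/16 = 1.5, so shaft C turns at 135 / 1.5 = 90 RPM.
Gear mesh: ratio = 87/29 = 3, so the output turns at 90 / 3 = 30 RPM.

30 RPM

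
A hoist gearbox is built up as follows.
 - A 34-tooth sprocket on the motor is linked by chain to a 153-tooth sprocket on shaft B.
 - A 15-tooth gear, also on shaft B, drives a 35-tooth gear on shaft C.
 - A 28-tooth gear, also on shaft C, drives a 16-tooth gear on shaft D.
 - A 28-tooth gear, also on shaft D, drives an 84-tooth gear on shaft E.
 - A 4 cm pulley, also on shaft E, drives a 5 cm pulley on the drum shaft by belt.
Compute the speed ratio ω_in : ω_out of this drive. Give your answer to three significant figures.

22.5

Each stage contributes driven/driver: chain 153/34 = 4.5, gear mesh 35/15 = 2.3333, gear mesh 16/28 = 0.57143, gear mesh 84/28 = 3, belt 5/4 = 1.25.
Overall: 4.5 × 2.3333 × 0.57143 × 3 × 1.25 = 22.5.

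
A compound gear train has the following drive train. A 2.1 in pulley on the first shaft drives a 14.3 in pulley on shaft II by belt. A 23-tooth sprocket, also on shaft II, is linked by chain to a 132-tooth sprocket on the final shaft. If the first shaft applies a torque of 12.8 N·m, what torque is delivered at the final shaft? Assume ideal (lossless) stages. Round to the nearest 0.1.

Belt: ratio = 14.3/2.1 = 6.8095; torque at shaft II = 12.8 × 6.8095 = 87.162 N·m.
Chain: ratio = 132/23 = 5.7391; torque at the final shaft = 87.162 × 5.7391 = 500.23 N·m.

500.2 N·m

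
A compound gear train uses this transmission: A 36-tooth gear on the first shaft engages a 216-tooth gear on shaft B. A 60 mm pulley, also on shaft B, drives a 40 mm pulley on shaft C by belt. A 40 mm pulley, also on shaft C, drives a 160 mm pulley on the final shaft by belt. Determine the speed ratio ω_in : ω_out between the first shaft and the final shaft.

Each stage contributes driven/driver: gear mesh 216/36 = 6, belt 40/60 = 0.66667, belt 160/40 = 4.
Overall: 6 × 0.66667 × 4 = 16.

16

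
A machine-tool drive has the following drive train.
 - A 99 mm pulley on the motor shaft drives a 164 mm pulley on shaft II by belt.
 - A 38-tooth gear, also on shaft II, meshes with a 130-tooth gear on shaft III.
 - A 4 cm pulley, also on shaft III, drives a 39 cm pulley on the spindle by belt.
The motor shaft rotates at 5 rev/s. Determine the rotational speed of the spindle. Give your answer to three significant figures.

0.0905 rev/s

the motor shaft → shaft II (belt, 164/99): 5 ÷ 1.6566 = 3.0183 rev/s
shaft II → shaft III (gear mesh, 130/38): 3.0183 ÷ 3.4211 = 0.88227 rev/s
shaft III → the spindle (belt, 39/4): 0.88227 ÷ 9.75 = 0.090489 rev/s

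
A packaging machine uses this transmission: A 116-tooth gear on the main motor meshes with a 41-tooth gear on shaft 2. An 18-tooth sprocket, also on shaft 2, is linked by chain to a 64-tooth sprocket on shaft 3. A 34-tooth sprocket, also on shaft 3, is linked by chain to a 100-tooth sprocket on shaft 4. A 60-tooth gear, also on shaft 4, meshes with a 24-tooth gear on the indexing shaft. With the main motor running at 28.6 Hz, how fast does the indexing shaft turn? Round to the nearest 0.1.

19.3 Hz

Gear mesh: ratio = 41/116 = 0.35345, so shaft 2 turns at 28.6 / 0.35345 = 80.917 Hz.
Chain: ratio = 64/18 = 3.5556, so shaft 3 turns at 80.917 / 3.5556 = 22.758 Hz.
Chain: ratio = 100/34 = 2.9412, so shaft 4 turns at 22.758 / 2.9412 = 7.7377 Hz.
Gear mesh: ratio = 24/60 = 0.4, so the indexing shaft turns at 7.7377 / 0.4 = 19.344 Hz.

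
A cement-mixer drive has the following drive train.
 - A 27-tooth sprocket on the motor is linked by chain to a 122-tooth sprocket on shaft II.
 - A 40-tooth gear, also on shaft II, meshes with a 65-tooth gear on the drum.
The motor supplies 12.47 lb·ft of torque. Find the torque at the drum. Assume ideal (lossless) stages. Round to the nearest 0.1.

chain 122/27 = 4.5185 → τ = 12.47·4.5185 = 56.346 lb·ft
gear mesh 65/40 = 1.625 → τ = 56.346·1.625 = 91.562 lb·ft

91.6 lb·ft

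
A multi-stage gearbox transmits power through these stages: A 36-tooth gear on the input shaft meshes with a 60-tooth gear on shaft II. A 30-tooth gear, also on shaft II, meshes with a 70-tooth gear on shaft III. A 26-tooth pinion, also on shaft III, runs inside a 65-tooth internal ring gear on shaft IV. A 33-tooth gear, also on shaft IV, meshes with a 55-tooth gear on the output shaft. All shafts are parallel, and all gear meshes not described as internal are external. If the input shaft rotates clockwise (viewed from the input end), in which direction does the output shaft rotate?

counterclockwise

the input shaft → shaft II: external mesh, 1 reversal → CCW.
shaft II → shaft III: external mesh, 1 reversal → CW.
shaft III → shaft IV: internal mesh, same direction → CW.
shaft IV → the output shaft: external mesh, 1 reversal → CCW.
3 reversals in total — an odd number — so the output shaft turns opposite to the input shaft.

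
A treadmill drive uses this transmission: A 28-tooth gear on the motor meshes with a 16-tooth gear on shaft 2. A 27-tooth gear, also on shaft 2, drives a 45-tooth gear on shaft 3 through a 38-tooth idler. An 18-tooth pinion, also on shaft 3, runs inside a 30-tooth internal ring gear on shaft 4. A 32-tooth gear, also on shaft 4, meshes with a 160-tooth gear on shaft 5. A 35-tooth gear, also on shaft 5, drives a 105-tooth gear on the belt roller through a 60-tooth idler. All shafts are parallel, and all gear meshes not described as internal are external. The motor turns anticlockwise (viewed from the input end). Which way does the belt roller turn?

anticlockwise

the motor → shaft 2: external mesh, 1 reversal → CW.
shaft 2 → shaft 3: driver → idler → driven is 2 external meshes, 2 reversals → CW.
shaft 3 → shaft 4: internal mesh, same direction → CW.
shaft 4 → shaft 5: external mesh, 1 reversal → CCW.
shaft 5 → the belt roller: driver → idler → driven is 2 external meshes, 2 reversals → CCW.
6 reversals in total — an even number — so the belt roller turns the same way as the motor.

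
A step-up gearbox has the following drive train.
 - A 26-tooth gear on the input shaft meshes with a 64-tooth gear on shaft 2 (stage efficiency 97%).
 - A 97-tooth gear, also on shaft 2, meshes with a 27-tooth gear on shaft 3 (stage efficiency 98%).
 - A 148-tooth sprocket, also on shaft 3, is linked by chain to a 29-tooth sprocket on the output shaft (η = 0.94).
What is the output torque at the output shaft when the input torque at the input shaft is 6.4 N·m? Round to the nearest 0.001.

0.768 N·m

gear mesh 64/26 = 2.4615 → τ = 6.4·2.4615·0.97 = 15.281 N·m
gear mesh 27/97 = 0.27835 → τ = 15.281·0.27835·0.98 = 4.1685 N·m
chain 29/148 = 0.19595 → τ = 4.1685·0.19595·0.94 = 0.76779 N·m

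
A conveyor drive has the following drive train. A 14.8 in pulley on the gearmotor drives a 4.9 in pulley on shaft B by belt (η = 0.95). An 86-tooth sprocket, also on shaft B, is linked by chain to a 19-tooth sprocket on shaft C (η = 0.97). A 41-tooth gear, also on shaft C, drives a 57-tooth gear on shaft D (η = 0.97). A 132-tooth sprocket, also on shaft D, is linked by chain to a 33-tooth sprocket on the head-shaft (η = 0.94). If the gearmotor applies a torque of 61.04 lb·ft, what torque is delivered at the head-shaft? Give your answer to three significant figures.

belt 4.9/14.8 = 0.33108 → τ = 61.04·0.33108·0.95 = 19.199 lb·ft
chain 19/86 = 0.22093 → τ = 19.199·0.22093·0.97 = 4.1143 lb·ft
gear mesh 57/41 = 1.3902 → τ = 4.1143·1.3902·0.97 = 5.5483 lb·ft
chain 33/132 = 0.25 → τ = 5.5483·0.25·0.94 = 1.3039 lb·ft

1.30 lb·ft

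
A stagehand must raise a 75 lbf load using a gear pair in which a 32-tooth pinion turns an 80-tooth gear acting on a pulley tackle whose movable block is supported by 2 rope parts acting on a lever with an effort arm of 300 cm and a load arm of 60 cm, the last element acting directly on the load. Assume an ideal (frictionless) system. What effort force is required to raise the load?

3 lbf

Gear pair MA = 80/32 = 2.5.
Block-and-tackle MA = number of supporting rope parts = 2.
Lever MA = effort arm / load arm = 300/60 = 5.
Combined ideal MA = 2.5 × 2 × 5 = 25.
Effort = load / MA = 75 / 25 = 3 lbf.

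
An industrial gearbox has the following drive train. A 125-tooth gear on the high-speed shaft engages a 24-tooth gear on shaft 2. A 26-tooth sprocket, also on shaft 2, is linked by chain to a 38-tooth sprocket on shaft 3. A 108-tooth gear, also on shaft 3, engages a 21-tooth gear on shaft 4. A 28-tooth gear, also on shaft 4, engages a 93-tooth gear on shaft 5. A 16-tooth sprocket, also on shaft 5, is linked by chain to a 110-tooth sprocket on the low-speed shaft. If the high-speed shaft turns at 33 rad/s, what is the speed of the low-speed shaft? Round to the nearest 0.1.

26.5 rad/s

Gear mesh: ratio = 24/125 = 0.192, so shaft 2 turns at 33 / 0.192 = 171.88 rad/s.
Chain: ratio = 38/26 = 1.4615, so shaft 3 turns at 171.88 / 1.4615 = 117.6 rad/s.
Gear mesh: ratio = 21/108 = 0.19444, so shaft 4 turns at 117.6 / 0.19444 = 604.79 rad/s.
Gear mesh: ratio = 93/28 = 3.3214, so shaft 5 turns at 604.79 / 3.3214 = 182.09 rad/s.
Chain: ratio = 110/16 = 6.875, so the low-speed shaft turns at 182.09 / 6.875 = 26.486 rad/s.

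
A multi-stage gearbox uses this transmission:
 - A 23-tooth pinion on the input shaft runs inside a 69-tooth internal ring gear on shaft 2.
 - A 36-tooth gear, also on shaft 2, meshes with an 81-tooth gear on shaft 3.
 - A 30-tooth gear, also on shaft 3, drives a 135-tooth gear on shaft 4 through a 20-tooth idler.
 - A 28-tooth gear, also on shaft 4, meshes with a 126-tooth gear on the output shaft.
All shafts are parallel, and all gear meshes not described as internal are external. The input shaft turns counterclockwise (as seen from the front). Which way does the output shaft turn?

counterclockwise

the input shaft → shaft 2: internal mesh, same direction → CCW.
shaft 2 → shaft 3: external mesh, 1 reversal → CW.
shaft 3 → shaft 4: driver → idler → driven is 2 external meshes, 2 reversals → CW.
shaft 4 → the output shaft: external mesh, 1 reversal → CCW.
4 reversals in total — an even number — so the output shaft turns the same way as the input shaft.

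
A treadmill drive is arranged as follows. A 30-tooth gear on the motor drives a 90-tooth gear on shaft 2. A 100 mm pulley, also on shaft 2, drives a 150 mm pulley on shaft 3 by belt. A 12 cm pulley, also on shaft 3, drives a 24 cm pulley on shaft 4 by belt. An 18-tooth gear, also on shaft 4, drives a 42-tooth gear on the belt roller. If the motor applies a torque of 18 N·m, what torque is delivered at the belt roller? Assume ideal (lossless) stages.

After the gear mesh (90/30): 18 × 3 = 54 N·m
After the belt (150/100): 54 × 1.5 = 81 N·m
After the belt (24/12): 81 × 2 = 162 N·m
After the gear mesh (42/18): 162 × 2.3333 = 378 N·m

378 N·m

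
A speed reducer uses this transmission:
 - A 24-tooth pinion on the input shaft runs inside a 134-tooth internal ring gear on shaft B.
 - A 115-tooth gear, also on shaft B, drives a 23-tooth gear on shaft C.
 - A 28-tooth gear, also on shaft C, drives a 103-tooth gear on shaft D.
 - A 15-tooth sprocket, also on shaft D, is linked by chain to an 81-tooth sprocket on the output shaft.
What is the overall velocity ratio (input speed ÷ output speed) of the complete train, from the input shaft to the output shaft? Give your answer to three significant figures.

Each stage contributes driven/driver: internal gear 134/24 = 5.5833, gear mesh 23/115 = 0.2, gear mesh 103/28 = 3.6786, chain 81/15 = 5.4.
Overall: 5.5833 × 0.2 × 3.6786 × 5.4 = 22.182.

22.2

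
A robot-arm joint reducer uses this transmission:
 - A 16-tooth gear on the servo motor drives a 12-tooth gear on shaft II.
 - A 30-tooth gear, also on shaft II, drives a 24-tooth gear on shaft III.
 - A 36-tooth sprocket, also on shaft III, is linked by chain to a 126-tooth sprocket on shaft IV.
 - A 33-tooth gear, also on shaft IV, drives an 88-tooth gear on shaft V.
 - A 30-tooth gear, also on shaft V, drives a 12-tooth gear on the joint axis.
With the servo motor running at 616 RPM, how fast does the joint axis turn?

275 RPM

the servo motor → shaft II (gear mesh, 12/16): 616 ÷ 0.75 = 821.33 RPM
shaft II → shaft III (gear mesh, 24/30): 821.33 ÷ 0.8 = 1026.7 RPM
shaft III → shaft IV (chain, 126/36): 1026.7 ÷ 3.5 = 293.33 RPM
shaft IV → shaft V (gear mesh, 88/33): 293.33 ÷ 2.6667 = 110 RPM
shaft V → the joint axis (gear mesh, 12/30): 110 ÷ 0.4 = 275 RPM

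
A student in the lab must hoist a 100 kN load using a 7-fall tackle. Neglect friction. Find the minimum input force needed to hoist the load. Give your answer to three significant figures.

Block-and-tackle MA = number of supporting rope parts = 7.
Effort = load / MA = 100 / 7 = 14.286 kN.

14.3 kN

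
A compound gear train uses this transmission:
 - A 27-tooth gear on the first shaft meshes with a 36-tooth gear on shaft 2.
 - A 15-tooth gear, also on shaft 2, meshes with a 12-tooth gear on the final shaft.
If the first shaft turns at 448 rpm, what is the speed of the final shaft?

420 rpm

the first shaft → shaft 2 (gear mesh, 36/27): 448 ÷ 1.3333 = 336 rpm
shaft 2 → the final shaft (gear mesh, 12/15): 336 ÷ 0.8 = 420 rpm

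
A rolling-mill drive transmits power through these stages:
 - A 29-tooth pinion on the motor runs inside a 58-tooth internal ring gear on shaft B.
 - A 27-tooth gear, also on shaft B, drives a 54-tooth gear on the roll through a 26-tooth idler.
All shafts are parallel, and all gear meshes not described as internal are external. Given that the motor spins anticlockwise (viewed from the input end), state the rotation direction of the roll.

the motor → shaft B: internal mesh, same direction → CCW.
shaft B → the roll: driver → idler → driven is 2 external meshes, 2 reversals → CCW.
2 reversals in total — an even number — so the roll turns the same way as the motor.

anticlockwise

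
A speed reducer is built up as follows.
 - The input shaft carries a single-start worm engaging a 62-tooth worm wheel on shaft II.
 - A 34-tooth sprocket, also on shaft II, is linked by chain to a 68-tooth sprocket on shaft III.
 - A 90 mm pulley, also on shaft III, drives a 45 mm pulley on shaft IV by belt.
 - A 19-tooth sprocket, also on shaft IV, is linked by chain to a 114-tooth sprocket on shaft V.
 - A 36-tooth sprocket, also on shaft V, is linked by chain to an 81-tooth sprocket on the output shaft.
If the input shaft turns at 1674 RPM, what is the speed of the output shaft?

worm 62/1 = 62 → 1674/62 = 27 RPM
chain 68/34 = 2 → 27/2 = 13.5 RPM
belt 45/90 = 0.5 → 13.5/0.5 = 27 RPM
chain 114/19 = 6 → 27/6 = 4.5 RPM
chain 81/36 = 2.25 → 4.5/2.25 = 2 RPM

2 RPM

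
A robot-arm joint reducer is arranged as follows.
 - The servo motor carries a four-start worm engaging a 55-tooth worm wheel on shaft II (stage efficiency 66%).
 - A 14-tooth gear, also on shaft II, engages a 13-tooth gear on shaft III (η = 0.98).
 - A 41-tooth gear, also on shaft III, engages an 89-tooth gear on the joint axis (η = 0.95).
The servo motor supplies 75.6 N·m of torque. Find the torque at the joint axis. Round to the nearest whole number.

worm 55/4 = 13.75 → τ = 75.6·13.75·0.66 = 686.07 N·m
gear mesh 13/14 = 0.92857 → τ = 686.07·0.92857·0.98 = 624.32 N·m
gear mesh 89/41 = 2.1707 → τ = 624.32·2.1707·0.95 = 1287.5 N·m

1287 N·m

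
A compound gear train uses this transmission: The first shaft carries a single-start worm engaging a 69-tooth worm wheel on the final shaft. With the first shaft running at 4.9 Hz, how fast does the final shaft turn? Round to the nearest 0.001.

0.071 Hz

worm 69/1 = 69 → 4.9/69 = 0.071014 Hz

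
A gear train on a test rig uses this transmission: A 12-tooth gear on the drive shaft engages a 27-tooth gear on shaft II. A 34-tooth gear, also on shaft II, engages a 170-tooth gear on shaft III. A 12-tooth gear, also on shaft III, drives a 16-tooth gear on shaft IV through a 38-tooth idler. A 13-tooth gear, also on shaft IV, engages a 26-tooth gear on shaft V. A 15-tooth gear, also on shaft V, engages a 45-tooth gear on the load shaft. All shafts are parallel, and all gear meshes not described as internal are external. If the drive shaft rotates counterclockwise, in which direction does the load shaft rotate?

the drive shaft → shaft II: external mesh, 1 reversal → CW.
shaft II → shaft III: external mesh, 1 reversal → CCW.
shaft III → shaft IV: driver → idler → driven is 2 external meshes, 2 reversals → CCW.
shaft IV → shaft V: external mesh, 1 reversal → CW.
shaft V → the load shaft: external mesh, 1 reversal → CCW.
6 reversals in total — an even number — so the load shaft turns the same way as the drive shaft.

counterclockwise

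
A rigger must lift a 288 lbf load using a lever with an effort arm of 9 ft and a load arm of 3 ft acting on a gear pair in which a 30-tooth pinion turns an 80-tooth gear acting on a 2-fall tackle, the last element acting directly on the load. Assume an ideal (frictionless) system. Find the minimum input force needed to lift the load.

18 lbf

Lever MA = effort arm / load arm = 9/3 = 3.
Gear pair MA = 80/30 = 2.6667.
Block-and-tackle MA = number of supporting rope parts = 2.
Combined ideal MA = 3 × 2.6667 × 2 = 16.
Effort = load / MA = 288 / 16 = 18 lbf.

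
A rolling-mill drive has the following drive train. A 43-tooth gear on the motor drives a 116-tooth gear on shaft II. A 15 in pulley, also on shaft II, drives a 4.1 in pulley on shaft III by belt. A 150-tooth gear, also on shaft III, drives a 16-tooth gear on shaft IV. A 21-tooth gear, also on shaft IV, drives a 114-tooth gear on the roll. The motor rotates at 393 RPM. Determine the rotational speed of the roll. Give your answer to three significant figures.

the motor → shaft II (gear mesh, 116/43): 393 ÷ 2.6977 = 145.68 RPM
shaft II → shaft III (belt, 4.1/15): 145.68 ÷ 0.27333 = 532.98 RPM
shaft III → shaft IV (gear mesh, 16/150): 532.98 ÷ 0.10667 = 4996.7 RPM
shaft IV → the roll (gear mesh, 114/21): 4996.7 ÷ 5.4286 = 920.44 RPM

920 RPM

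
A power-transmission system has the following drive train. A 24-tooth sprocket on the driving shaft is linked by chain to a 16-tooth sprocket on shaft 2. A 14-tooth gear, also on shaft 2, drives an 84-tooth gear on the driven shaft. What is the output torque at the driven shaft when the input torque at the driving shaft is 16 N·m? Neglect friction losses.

64 N·m

chain 16/24 = 0.66667 → τ = 16·0.66667 = 10.667 N·m
gear mesh 84/14 = 6 → τ = 10.667·6 = 64 N·m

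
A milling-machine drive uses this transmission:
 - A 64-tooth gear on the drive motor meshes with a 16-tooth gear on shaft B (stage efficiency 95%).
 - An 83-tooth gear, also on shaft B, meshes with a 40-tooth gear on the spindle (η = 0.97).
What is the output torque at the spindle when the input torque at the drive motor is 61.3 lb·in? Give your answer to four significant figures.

6.806 lb·in

After the gear mesh (16/64): 61.3 × 0.25 × 0.95 = 14.559 lb·in
After the gear mesh (40/83): 14.559 × 0.48193 × 0.97 = 6.8058 lb·in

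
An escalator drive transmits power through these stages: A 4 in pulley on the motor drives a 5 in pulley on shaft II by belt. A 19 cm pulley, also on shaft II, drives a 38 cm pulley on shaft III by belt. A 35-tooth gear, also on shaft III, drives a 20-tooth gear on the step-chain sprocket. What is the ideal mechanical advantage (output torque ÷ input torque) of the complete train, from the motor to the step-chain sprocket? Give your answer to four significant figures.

Each stage contributes driven/driver: belt 5/4 = 1.25, belt 38/19 = 2, gear mesh 20/35 = 0.57143.
Overall: 1.25 × 2 × 0.57143 = 1.4286.

1.429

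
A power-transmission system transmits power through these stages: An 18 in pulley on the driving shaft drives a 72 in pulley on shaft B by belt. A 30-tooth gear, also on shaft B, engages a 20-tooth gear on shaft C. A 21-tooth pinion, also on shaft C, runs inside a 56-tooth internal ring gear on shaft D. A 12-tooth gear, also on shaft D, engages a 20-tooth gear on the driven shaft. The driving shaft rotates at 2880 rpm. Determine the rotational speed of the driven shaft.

243 rpm

the driving shaft → shaft B (belt, 72/18): 2880 ÷ 4 = 720 rpm
shaft B → shaft C (gear mesh, 20/30): 720 ÷ 0.66667 = 1080 rpm
shaft C → shaft D (internal gear, 56/21): 1080 ÷ 2.6667 = 405 rpm
shaft D → the driven shaft (gear mesh, 20/12): 405 ÷ 1.6667 = 243 rpm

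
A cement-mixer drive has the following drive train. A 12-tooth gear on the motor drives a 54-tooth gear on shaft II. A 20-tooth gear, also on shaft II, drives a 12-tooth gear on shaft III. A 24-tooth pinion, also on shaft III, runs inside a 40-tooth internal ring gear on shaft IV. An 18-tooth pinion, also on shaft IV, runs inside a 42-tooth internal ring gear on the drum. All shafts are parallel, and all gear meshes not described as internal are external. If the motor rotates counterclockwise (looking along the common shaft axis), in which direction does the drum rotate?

counterclockwise

the motor → shaft II: external mesh, 1 reversal → CW.
shaft II → shaft III: external mesh, 1 reversal → CCW.
shaft III → shaft IV: internal mesh, same direction → CCW.
shaft IV → the drum: internal mesh, same direction → CCW.
2 reversals in total — an even number — so the drum turns the same way as the motor.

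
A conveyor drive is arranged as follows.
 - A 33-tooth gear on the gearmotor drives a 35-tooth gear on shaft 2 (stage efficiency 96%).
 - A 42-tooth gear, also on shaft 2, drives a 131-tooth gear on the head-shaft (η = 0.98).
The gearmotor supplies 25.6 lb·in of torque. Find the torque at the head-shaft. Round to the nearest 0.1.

Gear mesh: ratio = 35/33 = 1.0606; torque at shaft 2 = 25.6 × 1.0606 × 0.96 = 26.065 lb·in.
Gear mesh: ratio = 131/42 = 3.119; torque at the head-shaft = 26.065 × 3.119 × 0.98 = 79.673 lb·in.

79.7 lb·in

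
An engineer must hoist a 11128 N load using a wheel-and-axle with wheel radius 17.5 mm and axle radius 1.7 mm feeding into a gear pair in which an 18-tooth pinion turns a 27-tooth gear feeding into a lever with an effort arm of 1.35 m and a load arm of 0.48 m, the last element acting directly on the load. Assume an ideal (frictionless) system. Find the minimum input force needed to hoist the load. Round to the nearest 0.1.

Wheel-and-axle MA = R/r = 17.5/1.7 = 10.294.
Gear pair MA = 27/18 = 1.5.
Lever MA = effort arm / load arm = 1.35/0.48 = 2.8125.
Combined ideal MA = 10.294 × 1.5 × 2.8125 = 43.428.
Effort = load / MA = 11128 / 43.428 = 256.24 N.

256.2 N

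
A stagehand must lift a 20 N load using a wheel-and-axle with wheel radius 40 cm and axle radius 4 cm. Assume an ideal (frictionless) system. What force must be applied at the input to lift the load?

Wheel-and-axle MA = R/r = 40/4 = 10.
Effort = load / MA = 20 / 10 = 2 N.

2 N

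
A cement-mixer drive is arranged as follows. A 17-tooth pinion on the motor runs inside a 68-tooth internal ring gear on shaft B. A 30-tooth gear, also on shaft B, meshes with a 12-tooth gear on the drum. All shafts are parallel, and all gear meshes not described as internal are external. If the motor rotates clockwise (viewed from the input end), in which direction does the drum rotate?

the motor → shaft B: internal mesh, same direction → CW.
shaft B → the drum: external mesh, 1 reversal → CCW.
1 reversal in total — an odd number — so the drum turns opposite to the motor.

counterclockwise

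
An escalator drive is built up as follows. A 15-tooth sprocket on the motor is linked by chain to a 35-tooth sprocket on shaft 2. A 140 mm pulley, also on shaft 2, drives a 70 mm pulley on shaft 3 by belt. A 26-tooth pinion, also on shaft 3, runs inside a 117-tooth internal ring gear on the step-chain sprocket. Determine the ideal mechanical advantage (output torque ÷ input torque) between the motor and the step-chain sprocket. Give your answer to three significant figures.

Each stage contributes driven/driver: chain 35/15 = 2.3333, belt 70/140 = 0.5, internal gear 117/26 = 4.5.
Overall: 2.3333 × 0.5 × 4.5 = 5.25.

5.25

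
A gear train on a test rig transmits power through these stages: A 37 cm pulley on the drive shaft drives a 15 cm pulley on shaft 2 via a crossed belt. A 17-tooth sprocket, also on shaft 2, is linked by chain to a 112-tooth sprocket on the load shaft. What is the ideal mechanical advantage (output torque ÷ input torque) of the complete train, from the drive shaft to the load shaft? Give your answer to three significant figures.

Each stage contributes driven/driver: belt 15/37 = 0.40541, chain 112/17 = 6.5882.
Overall: 0.40541 × 6.5882 = 2.6709.

2.67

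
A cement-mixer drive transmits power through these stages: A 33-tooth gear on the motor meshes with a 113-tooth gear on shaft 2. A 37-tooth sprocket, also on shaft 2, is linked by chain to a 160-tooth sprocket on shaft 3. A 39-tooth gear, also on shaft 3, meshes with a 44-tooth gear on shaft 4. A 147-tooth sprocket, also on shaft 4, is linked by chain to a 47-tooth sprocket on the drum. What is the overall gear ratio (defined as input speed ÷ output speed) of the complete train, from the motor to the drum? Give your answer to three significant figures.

5.34

Each stage contributes driven/driver: gear mesh 113/33 = 3.4242, chain 160/37 = 4.3243, gear mesh 44/39 = 1.1282, chain 47/147 = 0.31973.
Overall: 3.4242 × 4.3243 × 1.1282 × 0.31973 = 5.3414.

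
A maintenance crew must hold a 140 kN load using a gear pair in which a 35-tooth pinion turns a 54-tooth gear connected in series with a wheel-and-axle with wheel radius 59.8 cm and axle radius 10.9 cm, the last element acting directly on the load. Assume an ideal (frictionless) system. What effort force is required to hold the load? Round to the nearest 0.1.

16.5 kN

Gear pair MA = 54/35 = 1.5429.
Wheel-and-axle MA = R/r = 59.8/10.9 = 5.4862.
Combined ideal MA = 1.5429 × 5.4862 = 8.4645.
Effort = load / MA = 140 / 8.4645 = 16.54 kN.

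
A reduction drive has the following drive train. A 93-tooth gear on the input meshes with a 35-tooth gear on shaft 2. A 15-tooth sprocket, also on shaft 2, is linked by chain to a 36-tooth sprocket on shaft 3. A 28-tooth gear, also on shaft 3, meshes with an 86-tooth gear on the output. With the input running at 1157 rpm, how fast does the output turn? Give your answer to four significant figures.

gear mesh 35/93 = 0.37634 → 1157/0.37634 = 3074.3 rpm
chain 36/15 = 2.4 → 3074.3/2.4 = 1281 rpm
gear mesh 86/28 = 3.0714 → 1281/3.0714 = 417.06 rpm

417.1 rpm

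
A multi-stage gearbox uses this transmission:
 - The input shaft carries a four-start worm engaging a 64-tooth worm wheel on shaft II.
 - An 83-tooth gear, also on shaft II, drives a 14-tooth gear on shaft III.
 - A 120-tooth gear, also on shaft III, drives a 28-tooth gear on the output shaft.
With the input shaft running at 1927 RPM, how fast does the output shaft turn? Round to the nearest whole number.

3060 RPM

worm 64/4 = 16 → 1927/16 = 120.44 RPM
gear mesh 14/83 = 0.16867 → 120.44/0.16867 = 714.02 RPM
gear mesh 28/120 = 0.23333 → 714.02/0.23333 = 3060.1 RPM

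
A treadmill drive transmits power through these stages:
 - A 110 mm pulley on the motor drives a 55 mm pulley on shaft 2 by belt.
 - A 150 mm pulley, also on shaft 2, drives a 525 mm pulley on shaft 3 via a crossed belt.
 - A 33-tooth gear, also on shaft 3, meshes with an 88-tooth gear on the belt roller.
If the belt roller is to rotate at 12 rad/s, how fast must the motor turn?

Overall ratio R = 0.5 × 3.5 × 2.6667 = 4.6667.
Required input speed = output speed × R = 12 × 4.6667 = 56 rad/s.

56 rad/s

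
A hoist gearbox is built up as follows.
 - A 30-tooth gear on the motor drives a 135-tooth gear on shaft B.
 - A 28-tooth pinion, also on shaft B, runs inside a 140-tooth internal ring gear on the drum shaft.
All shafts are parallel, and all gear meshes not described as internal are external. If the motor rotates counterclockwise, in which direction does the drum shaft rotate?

clockwise

the motor → shaft B: external mesh, 1 reversal → CW.
shaft B → the drum shaft: internal mesh, same direction → CW.
1 reversal in total — an odd number — so the drum shaft turns opposite to the motor.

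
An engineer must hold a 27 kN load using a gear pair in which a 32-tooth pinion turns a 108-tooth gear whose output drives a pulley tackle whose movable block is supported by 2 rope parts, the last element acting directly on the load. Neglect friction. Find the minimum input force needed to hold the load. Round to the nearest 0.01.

4.00 kN

Gear pair MA = 108/32 = 3.375.
Block-and-tackle MA = number of supporting rope parts = 2.
Combined ideal MA = 3.375 × 2 = 6.75.
Effort = load / MA = 27 / 6.75 = 4 kN.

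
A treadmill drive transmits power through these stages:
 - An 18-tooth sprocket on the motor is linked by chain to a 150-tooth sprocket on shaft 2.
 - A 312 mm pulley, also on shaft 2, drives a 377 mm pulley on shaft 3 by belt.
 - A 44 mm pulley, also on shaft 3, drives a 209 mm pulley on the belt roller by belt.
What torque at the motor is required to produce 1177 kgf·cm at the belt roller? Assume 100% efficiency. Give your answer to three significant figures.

24.6 kgf·cm

Overall ratio R = 8.3333 × 1.2083 × 4.75 = 47.83.
Input torque = output torque / R = 1177 / 47.83 = 24.608 kgf·cm.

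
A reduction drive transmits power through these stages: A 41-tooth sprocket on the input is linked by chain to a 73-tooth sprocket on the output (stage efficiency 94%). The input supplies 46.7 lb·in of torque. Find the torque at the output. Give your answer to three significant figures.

78.2 lb·in

Chain: ratio = 73/41 = 1.7805; torque at the output = 46.7 × 1.7805 × 0.94 = 78.16 lb·in.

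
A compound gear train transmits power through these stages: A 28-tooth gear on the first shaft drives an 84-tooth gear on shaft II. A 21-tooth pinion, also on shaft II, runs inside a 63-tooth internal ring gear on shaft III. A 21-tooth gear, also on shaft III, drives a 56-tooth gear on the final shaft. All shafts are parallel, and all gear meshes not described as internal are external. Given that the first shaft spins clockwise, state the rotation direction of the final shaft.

clockwise

the first shaft → shaft II: external mesh, 1 reversal → CCW.
shaft II → shaft III: internal mesh, same direction → CCW.
shaft III → the final shaft: external mesh, 1 reversal → CW.
2 reversals in total — an even number — so the final shaft turns the same way as the first shaft.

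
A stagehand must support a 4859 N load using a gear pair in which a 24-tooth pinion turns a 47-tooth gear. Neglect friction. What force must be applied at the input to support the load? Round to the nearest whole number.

Gear pair MA = 47/24 = 1.9583.
Effort = load / MA = 4859 / 1.9583 = 2481.2 N.

2481 N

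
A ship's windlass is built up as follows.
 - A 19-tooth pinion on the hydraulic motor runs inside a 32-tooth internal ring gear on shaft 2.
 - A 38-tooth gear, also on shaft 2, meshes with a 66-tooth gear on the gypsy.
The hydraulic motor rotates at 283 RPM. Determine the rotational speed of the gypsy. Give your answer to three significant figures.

Internal gear: ratio = 32/19 = 1.6842, so shaft 2 turns at 283 / 1.6842 = 168.03 RPM.
Gear mesh: ratio = 66/38 = 1.7368, so the gypsy turns at 168.03 / 1.7368 = 96.745 RPM.

96.7 RPM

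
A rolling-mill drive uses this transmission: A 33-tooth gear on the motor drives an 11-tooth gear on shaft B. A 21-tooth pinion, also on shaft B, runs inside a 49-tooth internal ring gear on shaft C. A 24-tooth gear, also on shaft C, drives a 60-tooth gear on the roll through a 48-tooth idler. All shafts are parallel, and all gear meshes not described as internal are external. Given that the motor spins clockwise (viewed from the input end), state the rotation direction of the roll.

anticlockwise

the motor → shaft B: external mesh, 1 reversal → CCW.
shaft B → shaft C: internal mesh, same direction → CCW.
shaft C → the roll: driver → idler → driven is 2 external meshes, 2 reversals → CCW.
3 reversals in total — an odd number — so the roll turns opposite to the motor.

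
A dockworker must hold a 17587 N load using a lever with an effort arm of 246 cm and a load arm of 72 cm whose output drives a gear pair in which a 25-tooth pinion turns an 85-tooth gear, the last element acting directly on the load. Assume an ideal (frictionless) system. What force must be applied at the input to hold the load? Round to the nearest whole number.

Lever MA = effort arm / load arm = 246/72 = 3.4167.
Gear pair MA = 85/25 = 3.4.
Combined ideal MA = 3.4167 × 3.4 = 11.617.
Effort = load / MA = 17587 / 11.617 = 1513.9 N.

1514 N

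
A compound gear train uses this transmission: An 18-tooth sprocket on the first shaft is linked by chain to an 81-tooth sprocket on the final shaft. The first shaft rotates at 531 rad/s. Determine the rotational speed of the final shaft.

Chain: ratio = 81/18 = 4.5, so the final shaft turns at 531 / 4.5 = 118 rad/s.

118 rad/s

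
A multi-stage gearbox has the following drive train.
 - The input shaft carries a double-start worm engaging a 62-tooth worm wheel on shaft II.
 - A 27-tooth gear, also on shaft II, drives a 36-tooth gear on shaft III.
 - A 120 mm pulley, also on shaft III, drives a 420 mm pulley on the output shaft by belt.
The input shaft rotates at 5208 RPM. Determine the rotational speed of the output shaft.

Worm: ratio = 62/2 = 31, so shaft II turns at 5208 / 31 = 168 RPM.
Gear mesh: ratio = 36/27 = 1.3333, so shaft III turns at 168 / 1.3333 = 126 RPM.
Belt: ratio = 420/120 = 3.5, so the output shaft turns at 126 / 3.5 = 36 RPM.

36 RPM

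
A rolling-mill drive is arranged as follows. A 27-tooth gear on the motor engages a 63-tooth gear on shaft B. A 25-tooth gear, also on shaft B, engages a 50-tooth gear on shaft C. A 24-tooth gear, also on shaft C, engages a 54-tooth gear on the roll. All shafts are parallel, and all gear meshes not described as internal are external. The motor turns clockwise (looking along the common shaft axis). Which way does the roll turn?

the motor → shaft B: external mesh, 1 reversal → CCW.
shaft B → shaft C: external mesh, 1 reversal → CW.
shaft C → the roll: external mesh, 1 reversal → CCW.
3 reversals in total — an odd number — so the roll turns opposite to the motor.

counterclockwise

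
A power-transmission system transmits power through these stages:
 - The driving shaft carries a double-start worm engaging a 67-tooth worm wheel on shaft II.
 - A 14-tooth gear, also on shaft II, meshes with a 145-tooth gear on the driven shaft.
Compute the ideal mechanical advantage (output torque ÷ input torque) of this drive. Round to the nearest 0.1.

Each stage contributes driven/driver: worm 67/2 = 33.5, gear mesh 145/14 = 10.357.
Overall: 33.5 × 10.357 = 346.96.

347.0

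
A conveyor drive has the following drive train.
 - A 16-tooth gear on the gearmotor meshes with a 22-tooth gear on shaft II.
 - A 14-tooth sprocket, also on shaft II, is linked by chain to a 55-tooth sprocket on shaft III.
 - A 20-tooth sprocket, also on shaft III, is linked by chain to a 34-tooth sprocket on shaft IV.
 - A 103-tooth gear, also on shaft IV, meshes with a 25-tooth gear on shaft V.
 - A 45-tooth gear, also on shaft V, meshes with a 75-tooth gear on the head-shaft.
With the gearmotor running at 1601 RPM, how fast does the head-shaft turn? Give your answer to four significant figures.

gear mesh 22/16 = 1.375 → 1601/1.375 = 1164.4 RPM
chain 55/14 = 3.9286 → 1164.4/3.9286 = 296.38 RPM
chain 34/20 = 1.7 → 296.38/1.7 = 174.34 RPM
gear mesh 25/103 = 0.24272 → 174.34/0.24272 = 718.29 RPM
gear mesh 75/45 = 1.6667 → 718.29/1.6667 = 430.98 RPM

431.0 RPM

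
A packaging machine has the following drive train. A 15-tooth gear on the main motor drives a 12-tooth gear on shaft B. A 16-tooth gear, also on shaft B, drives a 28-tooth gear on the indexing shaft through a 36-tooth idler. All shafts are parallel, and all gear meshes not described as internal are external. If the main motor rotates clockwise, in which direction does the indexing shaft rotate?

the main motor → shaft B: external mesh, 1 reversal → CCW.
shaft B → the indexing shaft: driver → idler → driven is 2 external meshes, 2 reversals → CCW.
3 reversals in total — an odd number — so the indexing shaft turns opposite to the main motor.

counterclockwise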